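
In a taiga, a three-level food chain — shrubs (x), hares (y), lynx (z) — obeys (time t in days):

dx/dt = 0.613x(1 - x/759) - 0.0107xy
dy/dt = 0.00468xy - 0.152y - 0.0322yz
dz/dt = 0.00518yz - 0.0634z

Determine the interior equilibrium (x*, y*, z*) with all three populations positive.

x* ≈ 597, y* ≈ 12.2, z* ≈ 82

From dz/dt = 0: 0.00518y* = 0.0634, so y* = 12.2.
From dx/dt = 0: 0.613(1 - x*/759) = 0.0107·12.2, giving x* = 759·(1 - 0.214) = 597.
From dy/dt = 0: 0.00468·597 - 0.152 = 0.0322z*, so z* = 2.64/0.0322 = 82.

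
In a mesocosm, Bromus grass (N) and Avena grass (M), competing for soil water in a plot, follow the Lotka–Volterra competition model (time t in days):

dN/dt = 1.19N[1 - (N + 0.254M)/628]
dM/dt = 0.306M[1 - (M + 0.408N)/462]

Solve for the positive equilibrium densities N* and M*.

Setting both brackets to zero gives the nullclines N + 0.254M = 628 and 0.408N + M = 462.
Substituting M = 462 - 0.408N into the first: N(1 - 0.254·0.408) = 628 - 0.254·462.
So N* = 511/0.896 = 570, and then M* = 462 - 0.408·570 = 230.

N* ≈ 570, M* ≈ 230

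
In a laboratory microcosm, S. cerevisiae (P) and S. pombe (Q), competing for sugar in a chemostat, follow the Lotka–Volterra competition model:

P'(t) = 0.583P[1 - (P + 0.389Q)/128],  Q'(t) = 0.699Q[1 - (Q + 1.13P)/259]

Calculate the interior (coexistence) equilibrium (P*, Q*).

Setting both brackets to zero gives the nullclines P + 0.389Q = 128 and 1.13P + Q = 259.
Substituting Q = 259 - 1.13P into the first: P(1 - 0.389·1.13) = 128 - 0.389·259.
So P* = 27.2/0.56 = 48.6, and then Q* = 259 - 1.13·48.6 = 204.

P* ≈ 48.6, Q* ≈ 204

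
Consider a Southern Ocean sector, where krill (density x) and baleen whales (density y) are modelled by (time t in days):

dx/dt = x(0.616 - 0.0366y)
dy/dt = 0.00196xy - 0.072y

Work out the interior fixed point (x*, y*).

x* ≈ 36.7, y* ≈ 16.8

Set dy/dt = 0 with y > 0: 0.00196x - 0.072 = 0, so x* = 0.072/0.00196 = 36.7.
Set dx/dt = 0 with x > 0: 0.616 - 0.0366y = 0, so y* = 0.616/0.0366 = 16.8.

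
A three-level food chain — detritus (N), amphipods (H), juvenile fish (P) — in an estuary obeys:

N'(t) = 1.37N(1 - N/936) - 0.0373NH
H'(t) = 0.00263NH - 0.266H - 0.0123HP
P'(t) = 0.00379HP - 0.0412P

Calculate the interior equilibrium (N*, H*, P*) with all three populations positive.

N* ≈ 659, H* ≈ 10.9, P* ≈ 119

From dP/dt = 0: 0.00379H* = 0.0412, so H* = 10.9.
From dN/dt = 0: 1.37(1 - N*/936) = 0.0373·10.9, giving N* = 936·(1 - 0.296) = 659.
From dH/dt = 0: 0.00263·659 - 0.266 = 0.0123P*, so P* = 1.47/0.0123 = 119.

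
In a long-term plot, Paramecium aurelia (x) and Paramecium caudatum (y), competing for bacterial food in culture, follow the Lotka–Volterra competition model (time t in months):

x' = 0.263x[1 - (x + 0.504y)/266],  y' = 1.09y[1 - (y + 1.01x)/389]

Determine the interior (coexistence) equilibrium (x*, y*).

x* ≈ 142, y* ≈ 245

Setting both brackets to zero gives the nullclines x + 0.504y = 266 and 1.01x + y = 389.
Substituting y = 389 - 1.01x into the first: x(1 - 0.504·1.01) = 266 - 0.504·389.
So x* = 69.9/0.491 = 142, and then y* = 389 - 1.01·142 = 245.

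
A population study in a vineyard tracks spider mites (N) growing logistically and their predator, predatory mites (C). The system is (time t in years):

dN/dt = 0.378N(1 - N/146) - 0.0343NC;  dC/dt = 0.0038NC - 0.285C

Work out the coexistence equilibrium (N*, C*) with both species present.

N* ≈ 75, C* ≈ 5.36

From dC/dt = 0 with C > 0: 0.0038N* = 0.285, so N* = 75.
Substitute into dN/dt = 0: 0.378(1 - 75/146) = 0.0343C*.
The bracket is 0.486, giving C* = 0.184/0.0343 = 5.36.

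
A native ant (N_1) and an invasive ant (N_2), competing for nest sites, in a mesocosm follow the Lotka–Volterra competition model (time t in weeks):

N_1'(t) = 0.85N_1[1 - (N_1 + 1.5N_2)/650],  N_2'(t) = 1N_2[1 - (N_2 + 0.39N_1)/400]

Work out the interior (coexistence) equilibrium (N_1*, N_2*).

Setting both brackets to zero gives the nullclines N_1 + 1.5N_2 = 650 and 0.39N_1 + N_2 = 400.
Substituting N_2 = 400 - 0.39N_1 into the first: N_1(1 - 1.5·0.39) = 650 - 1.5·400.
So N_1* = 50/0.415 = 120, and then N_2* = 400 - 0.39·120 = 353.

N_1* ≈ 120, N_2* ≈ 353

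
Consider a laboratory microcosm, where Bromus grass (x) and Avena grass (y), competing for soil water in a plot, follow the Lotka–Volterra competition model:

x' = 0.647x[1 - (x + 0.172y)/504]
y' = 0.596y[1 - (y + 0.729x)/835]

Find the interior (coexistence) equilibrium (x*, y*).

x* ≈ 412, y* ≈ 535

Setting both brackets to zero gives the nullclines x + 0.172y = 504 and 0.729x + y = 835.
Substituting y = 835 - 0.729x into the first: x(1 - 0.172·0.729) = 504 - 0.172·835.
So x* = 360/0.875 = 412, and then y* = 835 - 0.729·412 = 535.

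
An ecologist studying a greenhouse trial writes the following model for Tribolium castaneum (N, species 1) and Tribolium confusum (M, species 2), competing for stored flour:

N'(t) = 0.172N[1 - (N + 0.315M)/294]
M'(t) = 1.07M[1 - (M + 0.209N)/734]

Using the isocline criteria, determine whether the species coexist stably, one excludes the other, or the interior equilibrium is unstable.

Compare the nullcline intercepts: K1/α12 = 294/0.315 = 933 > K2 = 734; K2/α21 = 734/0.209 = 3510 > K1 = 294.
Since both inequalities hold, each species can invade when rare, so the interior equilibrium is stable.

stable coexistence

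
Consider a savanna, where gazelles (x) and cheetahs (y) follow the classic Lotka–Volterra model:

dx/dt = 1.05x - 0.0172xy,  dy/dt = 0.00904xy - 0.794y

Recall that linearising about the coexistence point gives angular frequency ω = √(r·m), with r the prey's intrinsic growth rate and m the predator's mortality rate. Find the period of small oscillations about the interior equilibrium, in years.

Here r = 1.05 and m = 0.794, so r·m = 0.834.
ω = √0.834 = 0.913 per year, hence T = 2π/ω ≈ 6.88 years.

T ≈ 6.88 years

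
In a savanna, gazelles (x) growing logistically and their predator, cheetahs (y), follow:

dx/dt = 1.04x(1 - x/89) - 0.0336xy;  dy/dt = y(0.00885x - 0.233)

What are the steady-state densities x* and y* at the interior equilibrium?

From dy/dt = 0 with y > 0: 0.00885x* = 0.233, so x* = 26.3.
Substitute into dx/dt = 0: 1.04(1 - 26.3/89) = 0.0336y*.
The bracket is 0.704, giving y* = 0.732/0.0336 = 21.8.

x* ≈ 26.3, y* ≈ 21.8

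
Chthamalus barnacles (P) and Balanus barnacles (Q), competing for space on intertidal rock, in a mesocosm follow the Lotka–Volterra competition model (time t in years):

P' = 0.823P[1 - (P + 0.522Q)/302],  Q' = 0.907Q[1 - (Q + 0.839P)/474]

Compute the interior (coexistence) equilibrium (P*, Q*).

P* ≈ 97.1, Q* ≈ 393

Setting both brackets to zero gives the nullclines P + 0.522Q = 302 and 0.839P + Q = 474.
Substituting Q = 474 - 0.839P into the first: P(1 - 0.522·0.839) = 302 - 0.522·474.
So P* = 54.6/0.562 = 97.1, and then Q* = 474 - 0.839·97.1 = 393.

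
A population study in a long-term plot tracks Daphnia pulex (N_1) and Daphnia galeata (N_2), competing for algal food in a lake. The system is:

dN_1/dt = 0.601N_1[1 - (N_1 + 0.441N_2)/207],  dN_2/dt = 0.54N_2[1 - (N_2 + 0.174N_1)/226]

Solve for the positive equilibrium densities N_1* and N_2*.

Setting both brackets to zero gives the nullclines N_1 + 0.441N_2 = 207 and 0.174N_1 + N_2 = 226.
Substituting N_2 = 226 - 0.174N_1 into the first: N_1(1 - 0.441·0.174) = 207 - 0.441·226.
So N_1* = 107/0.923 = 116, and then N_2* = 226 - 0.174·116 = 206.

N_1* ≈ 116, N_2* ≈ 206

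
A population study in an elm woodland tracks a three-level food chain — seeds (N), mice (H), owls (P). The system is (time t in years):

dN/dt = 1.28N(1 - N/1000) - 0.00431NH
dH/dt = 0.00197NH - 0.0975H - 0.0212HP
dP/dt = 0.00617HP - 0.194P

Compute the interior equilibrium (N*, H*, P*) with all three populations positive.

N* ≈ 894, H* ≈ 31.4, P* ≈ 78.5

From dP/dt = 0: 0.00617H* = 0.194, so H* = 31.4.
From dN/dt = 0: 1.28(1 - N*/1000) = 0.00431·31.4, giving N* = 1000·(1 - 0.106) = 894.
From dH/dt = 0: 0.00197·894 - 0.0975 = 0.0212P*, so P* = 1.66/0.0212 = 78.5.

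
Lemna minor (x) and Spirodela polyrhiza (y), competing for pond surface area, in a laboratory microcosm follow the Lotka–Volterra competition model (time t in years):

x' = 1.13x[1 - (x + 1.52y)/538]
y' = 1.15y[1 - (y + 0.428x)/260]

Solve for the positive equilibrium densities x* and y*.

x* ≈ 409, y* ≈ 85.1

Setting both brackets to zero gives the nullclines x + 1.52y = 538 and 0.428x + y = 260.
Substituting y = 260 - 0.428x into the first: x(1 - 1.52·0.428) = 538 - 1.52·260.
So x* = 143/0.349 = 409, and then y* = 260 - 0.428·409 = 85.1.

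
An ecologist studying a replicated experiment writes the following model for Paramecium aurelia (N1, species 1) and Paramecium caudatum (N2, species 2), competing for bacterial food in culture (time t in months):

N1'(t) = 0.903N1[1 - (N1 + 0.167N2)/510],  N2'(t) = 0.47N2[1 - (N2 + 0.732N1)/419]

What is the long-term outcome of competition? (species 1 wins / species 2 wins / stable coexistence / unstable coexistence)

stable coexistence

Compare the nullcline intercepts: K1/α12 = 510/0.167 = 3050 > K2 = 419; K2/α21 = 419/0.732 = 572 > K1 = 510.
Since both inequalities hold, each species can invade when rare, so the interior equilibrium is stable.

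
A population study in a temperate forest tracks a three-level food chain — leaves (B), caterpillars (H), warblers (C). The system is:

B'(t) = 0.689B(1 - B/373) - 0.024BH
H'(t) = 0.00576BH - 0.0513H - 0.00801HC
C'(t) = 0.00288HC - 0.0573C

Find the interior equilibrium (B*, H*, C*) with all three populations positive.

B* ≈ 114, H* ≈ 19.9, C* ≈ 75.9

From dC/dt = 0: 0.00288H* = 0.0573, so H* = 19.9.
From dB/dt = 0: 0.689(1 - B*/373) = 0.024·19.9, giving B* = 373·(1 - 0.693) = 114.
From dH/dt = 0: 0.00576·114 - 0.0513 = 0.00801C*, so C* = 0.608/0.00801 = 75.9.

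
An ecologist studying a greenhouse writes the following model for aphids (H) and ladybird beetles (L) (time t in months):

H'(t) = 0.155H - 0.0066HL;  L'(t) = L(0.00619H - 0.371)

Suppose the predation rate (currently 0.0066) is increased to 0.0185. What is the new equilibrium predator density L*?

L* ≈ 8.38

At the interior fixed point, setting dH/dt = 0 with H > 0 fixes L* = (prey growth rate)/(HL coefficient) — independent of the other coefficients.
With the change, L* = 0.155/0.0185 = 8.38; it falls from 23.5.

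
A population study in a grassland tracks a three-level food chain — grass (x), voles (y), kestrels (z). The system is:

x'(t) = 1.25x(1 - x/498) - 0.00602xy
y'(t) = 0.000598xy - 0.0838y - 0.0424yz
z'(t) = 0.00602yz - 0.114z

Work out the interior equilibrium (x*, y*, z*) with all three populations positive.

From dz/dt = 0: 0.00602y* = 0.114, so y* = 18.9.
From dx/dt = 0: 1.25(1 - x*/498) = 0.00602·18.9, giving x* = 498·(1 - 0.0912) = 453.
From dy/dt = 0: 0.000598·453 - 0.0838 = 0.0424z*, so z* = 0.187/0.0424 = 4.41.

x* ≈ 453, y* ≈ 18.9, z* ≈ 4.41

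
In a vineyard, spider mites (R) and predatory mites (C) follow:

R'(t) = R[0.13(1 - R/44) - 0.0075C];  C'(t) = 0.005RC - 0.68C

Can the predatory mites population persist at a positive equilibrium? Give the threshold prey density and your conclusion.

The predator equation gives dC/dt > 0 only when R > 0.68/0.005 = 136.
Without the predator, R → K = 44. Since 44 < 136, the predator cannot invade.

Threshold R = 136; K < 136, so no, the predator goes extinct.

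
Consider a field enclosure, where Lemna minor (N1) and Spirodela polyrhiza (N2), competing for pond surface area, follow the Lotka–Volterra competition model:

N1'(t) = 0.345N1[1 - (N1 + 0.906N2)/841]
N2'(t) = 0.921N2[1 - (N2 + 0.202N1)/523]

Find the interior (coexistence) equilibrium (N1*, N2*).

N1* ≈ 449, N2* ≈ 432

Setting both brackets to zero gives the nullclines N1 + 0.906N2 = 841 and 0.202N1 + N2 = 523.
Substituting N2 = 523 - 0.202N1 into the first: N1(1 - 0.906·0.202) = 841 - 0.906·523.
So N1* = 367/0.817 = 449, and then N2* = 523 - 0.202·449 = 432.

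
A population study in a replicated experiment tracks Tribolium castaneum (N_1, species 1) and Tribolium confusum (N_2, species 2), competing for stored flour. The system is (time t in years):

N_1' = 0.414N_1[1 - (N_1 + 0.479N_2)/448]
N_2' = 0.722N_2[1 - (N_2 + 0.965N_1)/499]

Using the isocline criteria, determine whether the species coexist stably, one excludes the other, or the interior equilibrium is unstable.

Compare the nullcline intercepts: K1/α12 = 448/0.479 = 935 > K2 = 499; K2/α21 = 499/0.965 = 517 > K1 = 448.
Since both inequalities hold, each species can invade when rare, so the interior equilibrium is stable.

stable coexistence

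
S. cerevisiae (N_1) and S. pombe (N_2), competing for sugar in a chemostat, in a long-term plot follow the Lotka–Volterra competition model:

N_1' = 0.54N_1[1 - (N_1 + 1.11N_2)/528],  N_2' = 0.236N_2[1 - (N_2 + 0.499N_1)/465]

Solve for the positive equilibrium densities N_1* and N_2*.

Setting both brackets to zero gives the nullclines N_1 + 1.11N_2 = 528 and 0.499N_1 + N_2 = 465.
Substituting N_2 = 465 - 0.499N_1 into the first: N_1(1 - 1.11·0.499) = 528 - 1.11·465.
So N_1* = 11.8/0.446 = 26.6, and then N_2* = 465 - 0.499·26.6 = 452.

N_1* ≈ 26.6, N_2* ≈ 452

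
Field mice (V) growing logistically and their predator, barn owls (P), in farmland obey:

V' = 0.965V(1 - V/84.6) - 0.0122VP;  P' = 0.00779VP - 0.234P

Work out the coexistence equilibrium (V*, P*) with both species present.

From dP/dt = 0 with P > 0: 0.00779V* = 0.234, so V* = 30.
Substitute into dV/dt = 0: 0.965(1 - 30/84.6) = 0.0122P*.
The bracket is 0.645, giving P* = 0.622/0.0122 = 51.

V* ≈ 30, P* ≈ 51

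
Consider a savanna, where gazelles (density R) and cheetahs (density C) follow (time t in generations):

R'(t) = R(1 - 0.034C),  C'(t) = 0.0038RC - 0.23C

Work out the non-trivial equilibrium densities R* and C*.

Set dC/dt = 0 with C > 0: 0.0038R - 0.23 = 0, so R* = 0.23/0.0038 = 60.5.
Set dR/dt = 0 with R > 0: 1 - 0.034C = 0, so C* = 1/0.034 = 29.4.

R* ≈ 60.5, C* ≈ 29.4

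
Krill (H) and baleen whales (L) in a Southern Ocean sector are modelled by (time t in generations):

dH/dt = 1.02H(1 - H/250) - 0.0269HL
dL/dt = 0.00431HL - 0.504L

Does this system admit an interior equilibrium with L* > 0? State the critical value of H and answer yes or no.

The predator equation gives dL/dt > 0 only when H > 0.504/0.00431 = 117.
Without the predator, H → K = 250. Since 250 > 117, the predator can invade and persist.

Threshold H = 117; K > 117, so yes, the predator persists.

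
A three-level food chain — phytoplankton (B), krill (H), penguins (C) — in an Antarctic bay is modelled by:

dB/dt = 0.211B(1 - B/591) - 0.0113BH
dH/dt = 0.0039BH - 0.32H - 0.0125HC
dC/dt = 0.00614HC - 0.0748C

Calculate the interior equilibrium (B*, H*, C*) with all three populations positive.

From dC/dt = 0: 0.00614H* = 0.0748, so H* = 12.2.
From dB/dt = 0: 0.211(1 - B*/591) = 0.0113·12.2, giving B* = 591·(1 - 0.652) = 205.
From dH/dt = 0: 0.0039·205 - 0.32 = 0.0125C*, so C* = 0.481/0.0125 = 38.5.

B* ≈ 205, H* ≈ 12.2, C* ≈ 38.5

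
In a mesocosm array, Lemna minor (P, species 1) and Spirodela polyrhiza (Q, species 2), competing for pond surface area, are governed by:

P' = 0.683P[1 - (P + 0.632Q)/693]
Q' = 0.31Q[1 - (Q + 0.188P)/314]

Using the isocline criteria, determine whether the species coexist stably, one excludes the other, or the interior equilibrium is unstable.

stable coexistence

Compare the nullcline intercepts: K1/α12 = 693/0.632 = 1100 > K2 = 314; K2/α21 = 314/0.188 = 1670 > K1 = 693.
Since both inequalities hold, each species can invade when rare, so the interior equilibrium is stable.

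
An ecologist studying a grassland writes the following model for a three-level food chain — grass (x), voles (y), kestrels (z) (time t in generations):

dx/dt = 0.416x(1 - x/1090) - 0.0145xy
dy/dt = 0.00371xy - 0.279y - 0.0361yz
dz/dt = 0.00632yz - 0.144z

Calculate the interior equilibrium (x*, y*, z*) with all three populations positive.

From dz/dt = 0: 0.00632y* = 0.144, so y* = 22.8.
From dx/dt = 0: 0.416(1 - x*/1090) = 0.0145·22.8, giving x* = 1090·(1 - 0.794) = 224.
From dy/dt = 0: 0.00371·224 - 0.279 = 0.0361z*, so z* = 0.553/0.0361 = 15.3.

x* ≈ 224, y* ≈ 22.8, z* ≈ 15.3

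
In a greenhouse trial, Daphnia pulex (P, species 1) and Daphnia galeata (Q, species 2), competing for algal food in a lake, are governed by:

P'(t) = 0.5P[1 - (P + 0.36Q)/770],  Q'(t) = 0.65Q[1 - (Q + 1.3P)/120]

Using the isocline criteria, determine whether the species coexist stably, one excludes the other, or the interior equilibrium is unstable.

species 1 excludes species 2

Compare the nullcline intercepts: K1/α12 = 770/0.36 = 2140 > K2 = 120; K2/α21 = 120/1.3 = 92.3 < K1 = 770.
Since the inequalities point opposite ways, species 1 can invade but species 2 cannot.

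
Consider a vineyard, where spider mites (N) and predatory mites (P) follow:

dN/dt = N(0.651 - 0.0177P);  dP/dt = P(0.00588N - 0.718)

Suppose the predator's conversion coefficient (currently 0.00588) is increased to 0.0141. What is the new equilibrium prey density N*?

N* ≈ 50.9

At the interior fixed point, setting dP/dt = 0 with P > 0 fixes N* = (predator death rate)/(NP coefficient) — independent of the other coefficients.
With the change, N* = 0.718/0.0141 = 50.9; it falls from 122.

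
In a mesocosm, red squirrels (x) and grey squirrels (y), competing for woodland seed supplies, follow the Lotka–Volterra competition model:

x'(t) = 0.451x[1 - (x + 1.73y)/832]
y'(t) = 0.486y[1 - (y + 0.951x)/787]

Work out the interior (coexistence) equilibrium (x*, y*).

x* ≈ 821, y* ≈ 6.56

Setting both brackets to zero gives the nullclines x + 1.73y = 832 and 0.951x + y = 787.
Substituting y = 787 - 0.951x into the first: x(1 - 1.73·0.951) = 832 - 1.73·787.
So x* = -530/-0.645 = 821, and then y* = 787 - 0.951·821 = 6.56.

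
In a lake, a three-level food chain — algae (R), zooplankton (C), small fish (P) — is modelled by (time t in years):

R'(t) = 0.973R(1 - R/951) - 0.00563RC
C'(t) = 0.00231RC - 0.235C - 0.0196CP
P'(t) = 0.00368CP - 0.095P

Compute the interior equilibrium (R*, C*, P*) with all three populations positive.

From dP/dt = 0: 0.00368C* = 0.095, so C* = 25.8.
From dR/dt = 0: 0.973(1 - R*/951) = 0.00563·25.8, giving R* = 951·(1 - 0.149) = 809.
From dC/dt = 0: 0.00231·809 - 0.235 = 0.0196P*, so P* = 1.63/0.0196 = 83.4.

R* ≈ 809, C* ≈ 25.8, P* ≈ 83.4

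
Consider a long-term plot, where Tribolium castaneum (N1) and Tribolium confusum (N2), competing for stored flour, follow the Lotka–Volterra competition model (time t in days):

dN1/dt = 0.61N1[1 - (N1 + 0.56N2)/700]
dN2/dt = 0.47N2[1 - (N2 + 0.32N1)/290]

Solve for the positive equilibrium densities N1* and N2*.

N1* ≈ 655, N2* ≈ 80.4

Setting both brackets to zero gives the nullclines N1 + 0.56N2 = 700 and 0.32N1 + N2 = 290.
Substituting N2 = 290 - 0.32N1 into the first: N1(1 - 0.56·0.32) = 700 - 0.56·290.
So N1* = 538/0.821 = 655, and then N2* = 290 - 0.32·655 = 80.4.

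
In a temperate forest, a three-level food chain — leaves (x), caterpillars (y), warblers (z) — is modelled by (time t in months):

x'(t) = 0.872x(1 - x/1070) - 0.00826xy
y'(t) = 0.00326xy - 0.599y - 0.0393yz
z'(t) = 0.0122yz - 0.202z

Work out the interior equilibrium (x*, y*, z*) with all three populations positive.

x* ≈ 902, y* ≈ 16.6, z* ≈ 59.6

From dz/dt = 0: 0.0122y* = 0.202, so y* = 16.6.
From dx/dt = 0: 0.872(1 - x*/1070) = 0.00826·16.6, giving x* = 1070·(1 - 0.157) = 902.
From dy/dt = 0: 0.00326·902 - 0.599 = 0.0393z*, so z* = 2.34/0.0393 = 59.6.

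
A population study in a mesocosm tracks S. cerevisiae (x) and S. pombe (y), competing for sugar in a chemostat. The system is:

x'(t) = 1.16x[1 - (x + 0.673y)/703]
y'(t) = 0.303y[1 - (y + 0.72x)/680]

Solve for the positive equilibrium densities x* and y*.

x* ≈ 476, y* ≈ 337

Setting both brackets to zero gives the nullclines x + 0.673y = 703 and 0.72x + y = 680.
Substituting y = 680 - 0.72x into the first: x(1 - 0.673·0.72) = 703 - 0.673·680.
So x* = 245/0.515 = 476, and then y* = 680 - 0.72·476 = 337.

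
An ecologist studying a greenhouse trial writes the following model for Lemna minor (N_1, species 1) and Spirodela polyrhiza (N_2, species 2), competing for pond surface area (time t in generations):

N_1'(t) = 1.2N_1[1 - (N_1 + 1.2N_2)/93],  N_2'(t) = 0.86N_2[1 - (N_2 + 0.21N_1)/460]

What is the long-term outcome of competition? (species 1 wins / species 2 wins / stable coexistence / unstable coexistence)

species 2 excludes species 1

Compare the nullcline intercepts: K1/α12 = 93/1.2 = 77.5 < K2 = 460; K2/α21 = 460/0.21 = 2190 > K1 = 93.
Since the inequalities point opposite ways, species 2 can invade but species 1 cannot.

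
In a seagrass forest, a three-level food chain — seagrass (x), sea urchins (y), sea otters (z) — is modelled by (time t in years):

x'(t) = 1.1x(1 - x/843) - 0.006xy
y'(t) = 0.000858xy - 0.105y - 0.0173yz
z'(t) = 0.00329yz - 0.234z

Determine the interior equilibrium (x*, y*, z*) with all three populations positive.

From dz/dt = 0: 0.00329y* = 0.234, so y* = 71.1.
From dx/dt = 0: 1.1(1 - x*/843) = 0.006·71.1, giving x* = 843·(1 - 0.388) = 516.
From dy/dt = 0: 0.000858·516 - 0.105 = 0.0173z*, so z* = 0.338/0.0173 = 19.5.

x* ≈ 516, y* ≈ 71.1, z* ≈ 19.5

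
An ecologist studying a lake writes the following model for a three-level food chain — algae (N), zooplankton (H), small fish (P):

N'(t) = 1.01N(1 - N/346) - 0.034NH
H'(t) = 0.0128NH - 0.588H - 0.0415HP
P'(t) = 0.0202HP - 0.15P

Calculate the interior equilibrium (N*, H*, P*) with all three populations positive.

N* ≈ 260, H* ≈ 7.43, P* ≈ 65.9

From dP/dt = 0: 0.0202H* = 0.15, so H* = 7.43.
From dN/dt = 0: 1.01(1 - N*/346) = 0.034·7.43, giving N* = 346·(1 - 0.25) = 260.
From dH/dt = 0: 0.0128·260 - 0.588 = 0.0415P*, so P* = 2.73/0.0415 = 65.9.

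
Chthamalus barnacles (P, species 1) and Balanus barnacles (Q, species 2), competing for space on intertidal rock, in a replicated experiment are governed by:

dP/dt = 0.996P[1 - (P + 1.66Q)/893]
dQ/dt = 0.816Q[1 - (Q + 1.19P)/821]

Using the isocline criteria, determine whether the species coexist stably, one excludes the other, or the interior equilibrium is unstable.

unstable coexistence (outcome depends on initial conditions)

Compare the nullcline intercepts: K1/α12 = 893/1.66 = 538 < K2 = 821; K2/α21 = 821/1.19 = 690 < K1 = 893.
Since both are reversed, neither can invade when rare; the interior point is a saddle.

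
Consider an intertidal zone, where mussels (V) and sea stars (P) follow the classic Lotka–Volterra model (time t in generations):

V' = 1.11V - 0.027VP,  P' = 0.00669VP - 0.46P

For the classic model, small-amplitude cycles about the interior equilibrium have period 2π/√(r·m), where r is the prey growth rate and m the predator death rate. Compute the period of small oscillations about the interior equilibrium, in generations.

T ≈ 8.79 generations

Here r = 1.11 and m = 0.46, so r·m = 0.511.
ω = √0.511 = 0.715 per generation, hence T = 2π/ω ≈ 8.79 generations.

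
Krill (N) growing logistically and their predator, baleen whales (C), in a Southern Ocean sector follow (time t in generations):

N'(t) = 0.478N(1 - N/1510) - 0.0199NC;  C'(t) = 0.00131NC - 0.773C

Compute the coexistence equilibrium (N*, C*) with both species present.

N* ≈ 590, C* ≈ 14.6

From dC/dt = 0 with C > 0: 0.00131N* = 0.773, so N* = 590.
Substitute into dN/dt = 0: 0.478(1 - 590/1510) = 0.0199C*.
The bracket is 0.609, giving C* = 0.291/0.0199 = 14.6.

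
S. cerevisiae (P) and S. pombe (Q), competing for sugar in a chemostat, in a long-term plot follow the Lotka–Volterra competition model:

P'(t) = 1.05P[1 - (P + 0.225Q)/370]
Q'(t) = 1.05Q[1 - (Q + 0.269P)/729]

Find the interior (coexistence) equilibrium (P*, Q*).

Setting both brackets to zero gives the nullclines P + 0.225Q = 370 and 0.269P + Q = 729.
Substituting Q = 729 - 0.269P into the first: P(1 - 0.225·0.269) = 370 - 0.225·729.
So P* = 206/0.939 = 219, and then Q* = 729 - 0.269·219 = 670.

P* ≈ 219, Q* ≈ 670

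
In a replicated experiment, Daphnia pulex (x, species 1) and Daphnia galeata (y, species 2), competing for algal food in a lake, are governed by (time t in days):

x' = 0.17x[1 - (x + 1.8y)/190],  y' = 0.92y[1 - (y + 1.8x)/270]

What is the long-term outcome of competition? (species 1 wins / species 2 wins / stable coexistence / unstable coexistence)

Compare the nullcline intercepts: K1/α12 = 190/1.8 = 106 < K2 = 270; K2/α21 = 270/1.8 = 150 < K1 = 190.
Since both are reversed, neither can invade when rare; the interior point is a saddle.

unstable coexistence (outcome depends on initial conditions)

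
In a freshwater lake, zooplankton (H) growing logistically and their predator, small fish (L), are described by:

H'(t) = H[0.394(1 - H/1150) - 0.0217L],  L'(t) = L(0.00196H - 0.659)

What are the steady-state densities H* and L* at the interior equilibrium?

From dL/dt = 0 with L > 0: 0.00196H* = 0.659, so H* = 336.
Substitute into dH/dt = 0: 0.394(1 - 336/1150) = 0.0217L*.
The bracket is 0.708, giving L* = 0.279/0.0217 = 12.8.

H* ≈ 336, L* ≈ 12.8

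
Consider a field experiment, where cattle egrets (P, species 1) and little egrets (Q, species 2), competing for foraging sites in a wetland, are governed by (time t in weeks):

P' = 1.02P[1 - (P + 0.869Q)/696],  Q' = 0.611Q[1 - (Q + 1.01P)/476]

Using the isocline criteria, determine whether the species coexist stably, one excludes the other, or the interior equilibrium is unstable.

Compare the nullcline intercepts: K1/α12 = 696/0.869 = 801 > K2 = 476; K2/α21 = 476/1.01 = 471 < K1 = 696.
Since the inequalities point opposite ways, species 1 can invade but species 2 cannot.

species 1 excludes species 2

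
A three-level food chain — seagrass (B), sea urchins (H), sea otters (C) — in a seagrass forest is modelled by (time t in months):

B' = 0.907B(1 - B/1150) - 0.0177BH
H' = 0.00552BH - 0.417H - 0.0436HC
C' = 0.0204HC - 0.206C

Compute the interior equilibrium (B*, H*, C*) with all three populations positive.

B* ≈ 923, H* ≈ 10.1, C* ≈ 107

From dC/dt = 0: 0.0204H* = 0.206, so H* = 10.1.
From dB/dt = 0: 0.907(1 - B*/1150) = 0.0177·10.1, giving B* = 1150·(1 - 0.197) = 923.
From dH/dt = 0: 0.00552·923 - 0.417 = 0.0436C*, so C* = 4.68/0.0436 = 107.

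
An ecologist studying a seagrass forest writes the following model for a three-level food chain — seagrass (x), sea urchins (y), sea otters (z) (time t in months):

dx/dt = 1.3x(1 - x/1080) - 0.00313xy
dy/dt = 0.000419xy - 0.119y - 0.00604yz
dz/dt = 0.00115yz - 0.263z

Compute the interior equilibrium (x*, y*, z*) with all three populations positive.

x* ≈ 485, y* ≈ 229, z* ≈ 14

From dz/dt = 0: 0.00115y* = 0.263, so y* = 229.
From dx/dt = 0: 1.3(1 - x*/1080) = 0.00313·229, giving x* = 1080·(1 - 0.551) = 485.
From dy/dt = 0: 0.000419·485 - 0.119 = 0.00604z*, so z* = 0.0843/0.00604 = 14.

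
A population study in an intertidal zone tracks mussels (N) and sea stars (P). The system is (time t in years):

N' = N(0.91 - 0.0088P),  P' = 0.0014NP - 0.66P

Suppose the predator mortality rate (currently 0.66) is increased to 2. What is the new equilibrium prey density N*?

At the interior fixed point, setting dP/dt = 0 with P > 0 fixes N* = (predator death rate)/(NP coefficient) — independent of the other coefficients.
With the change, N* = 2/0.0014 = 1430; it rises from 471.

N* ≈ 1430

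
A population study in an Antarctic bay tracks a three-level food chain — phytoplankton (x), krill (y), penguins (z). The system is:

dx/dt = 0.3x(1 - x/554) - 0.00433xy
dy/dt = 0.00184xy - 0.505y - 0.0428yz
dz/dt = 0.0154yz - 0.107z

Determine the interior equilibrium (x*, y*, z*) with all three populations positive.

x* ≈ 498, y* ≈ 6.95, z* ≈ 9.63

From dz/dt = 0: 0.0154y* = 0.107, so y* = 6.95.
From dx/dt = 0: 0.3(1 - x*/554) = 0.00433·6.95, giving x* = 554·(1 - 0.1) = 498.
From dy/dt = 0: 0.00184·498 - 0.505 = 0.0428z*, so z* = 0.412/0.0428 = 9.63.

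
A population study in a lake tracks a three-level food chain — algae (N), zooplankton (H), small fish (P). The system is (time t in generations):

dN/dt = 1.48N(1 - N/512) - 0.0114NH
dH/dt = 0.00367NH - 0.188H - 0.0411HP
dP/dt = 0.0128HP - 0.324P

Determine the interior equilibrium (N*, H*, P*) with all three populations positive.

From dP/dt = 0: 0.0128H* = 0.324, so H* = 25.3.
From dN/dt = 0: 1.48(1 - N*/512) = 0.0114·25.3, giving N* = 512·(1 - 0.195) = 412.
From dH/dt = 0: 0.00367·412 - 0.188 = 0.0411P*, so P* = 1.32/0.0411 = 32.2.

N* ≈ 412, H* ≈ 25.3, P* ≈ 32.2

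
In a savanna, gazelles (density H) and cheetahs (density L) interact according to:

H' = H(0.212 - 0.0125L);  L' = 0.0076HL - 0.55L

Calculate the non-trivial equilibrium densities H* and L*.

H* ≈ 72.4, L* ≈ 17

Set dL/dt = 0 with L > 0: 0.0076H - 0.55 = 0, so H* = 0.55/0.0076 = 72.4.
Set dH/dt = 0 with H > 0: 0.212 - 0.0125L = 0, so L* = 0.212/0.0125 = 17.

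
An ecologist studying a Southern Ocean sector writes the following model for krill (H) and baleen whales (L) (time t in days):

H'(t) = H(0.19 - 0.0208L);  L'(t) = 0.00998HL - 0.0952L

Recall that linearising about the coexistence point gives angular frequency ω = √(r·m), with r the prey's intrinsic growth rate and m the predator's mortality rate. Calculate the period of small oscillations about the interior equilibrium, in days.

T ≈ 46.7 days

Here r = 0.19 and m = 0.0952, so r·m = 0.0181.
ω = √0.0181 = 0.134 per day, hence T = 2π/ω ≈ 46.7 days.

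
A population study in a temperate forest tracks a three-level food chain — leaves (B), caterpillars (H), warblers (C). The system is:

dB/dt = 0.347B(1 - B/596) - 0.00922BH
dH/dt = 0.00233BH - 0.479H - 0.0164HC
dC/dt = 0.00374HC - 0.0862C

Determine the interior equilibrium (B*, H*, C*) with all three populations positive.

From dC/dt = 0: 0.00374H* = 0.0862, so H* = 23.
From dB/dt = 0: 0.347(1 - B*/596) = 0.00922·23, giving B* = 596·(1 - 0.612) = 231.
From dH/dt = 0: 0.00233·231 - 0.479 = 0.0164C*, so C* = 0.0592/0.0164 = 3.61.

B* ≈ 231, H* ≈ 23, C* ≈ 3.61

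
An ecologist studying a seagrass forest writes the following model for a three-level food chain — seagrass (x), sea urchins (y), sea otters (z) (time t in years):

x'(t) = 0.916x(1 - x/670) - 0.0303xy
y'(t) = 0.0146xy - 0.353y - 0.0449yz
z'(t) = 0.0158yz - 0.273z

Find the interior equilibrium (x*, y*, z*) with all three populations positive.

x* ≈ 287, y* ≈ 17.3, z* ≈ 85.5

From dz/dt = 0: 0.0158y* = 0.273, so y* = 17.3.
From dx/dt = 0: 0.916(1 - x*/670) = 0.0303·17.3, giving x* = 670·(1 - 0.572) = 287.
From dy/dt = 0: 0.0146·287 - 0.353 = 0.0449z*, so z* = 3.84/0.0449 = 85.5.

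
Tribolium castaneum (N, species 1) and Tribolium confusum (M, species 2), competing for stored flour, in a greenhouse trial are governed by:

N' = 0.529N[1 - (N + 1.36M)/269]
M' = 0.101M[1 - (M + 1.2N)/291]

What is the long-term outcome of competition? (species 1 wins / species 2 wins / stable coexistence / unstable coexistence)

unstable coexistence (outcome depends on initial conditions)

Compare the nullcline intercepts: K1/α12 = 269/1.36 = 198 < K2 = 291; K2/α21 = 291/1.2 = 242 < K1 = 269.
Since both are reversed, neither can invade when rare; the interior point is a saddle.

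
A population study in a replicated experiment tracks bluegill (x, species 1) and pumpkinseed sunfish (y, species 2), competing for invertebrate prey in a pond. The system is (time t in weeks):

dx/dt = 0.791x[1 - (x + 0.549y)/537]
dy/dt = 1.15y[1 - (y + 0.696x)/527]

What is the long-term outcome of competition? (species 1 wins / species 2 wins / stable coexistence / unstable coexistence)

stable coexistence

Compare the nullcline intercepts: K1/α12 = 537/0.549 = 978 > K2 = 527; K2/α21 = 527/0.696 = 757 > K1 = 537.
Since both inequalities hold, each species can invade when rare, so the interior equilibrium is stable.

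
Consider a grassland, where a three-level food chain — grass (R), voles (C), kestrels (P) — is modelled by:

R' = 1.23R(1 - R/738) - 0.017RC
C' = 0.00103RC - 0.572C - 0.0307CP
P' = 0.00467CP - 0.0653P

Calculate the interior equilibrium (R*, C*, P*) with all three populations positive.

From dP/dt = 0: 0.00467C* = 0.0653, so C* = 14.
From dR/dt = 0: 1.23(1 - R*/738) = 0.017·14, giving R* = 738·(1 - 0.193) = 595.
From dC/dt = 0: 0.00103·595 - 0.572 = 0.0307P*, so P* = 0.0412/0.0307 = 1.34.

R* ≈ 595, C* ≈ 14, P* ≈ 1.34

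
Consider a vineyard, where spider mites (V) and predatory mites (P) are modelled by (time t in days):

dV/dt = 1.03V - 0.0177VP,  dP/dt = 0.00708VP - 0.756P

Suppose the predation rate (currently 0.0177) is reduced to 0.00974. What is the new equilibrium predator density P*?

At the interior fixed point, setting dV/dt = 0 with V > 0 fixes P* = (prey growth rate)/(VP coefficient) — independent of the other coefficients.
With the change, P* = 1.03/0.00974 = 106; it rises from 58.2.

P* ≈ 106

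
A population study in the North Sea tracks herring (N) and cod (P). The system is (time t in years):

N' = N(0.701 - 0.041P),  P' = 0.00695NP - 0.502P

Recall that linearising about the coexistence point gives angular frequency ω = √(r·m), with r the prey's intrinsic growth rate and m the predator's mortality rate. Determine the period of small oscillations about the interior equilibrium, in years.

T ≈ 10.6 years

Here r = 0.701 and m = 0.502, so r·m = 0.352.
ω = √0.352 = 0.593 per year, hence T = 2π/ω ≈ 10.6 years.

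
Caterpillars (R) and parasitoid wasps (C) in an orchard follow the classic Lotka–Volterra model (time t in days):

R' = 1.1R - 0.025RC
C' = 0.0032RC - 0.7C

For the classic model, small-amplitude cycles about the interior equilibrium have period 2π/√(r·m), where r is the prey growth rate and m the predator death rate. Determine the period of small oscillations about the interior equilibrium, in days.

T ≈ 7.16 days

Here r = 1.1 and m = 0.7, so r·m = 0.77.
ω = √0.77 = 0.877 per day, hence T = 2π/ω ≈ 7.16 days.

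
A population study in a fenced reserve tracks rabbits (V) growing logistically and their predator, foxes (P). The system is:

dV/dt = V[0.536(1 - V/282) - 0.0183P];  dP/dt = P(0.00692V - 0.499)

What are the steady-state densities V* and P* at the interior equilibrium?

From dP/dt = 0 with P > 0: 0.00692V* = 0.499, so V* = 72.1.
Substitute into dV/dt = 0: 0.536(1 - 72.1/282) = 0.0183P*.
The bracket is 0.744, giving P* = 0.399/0.0183 = 21.8.

V* ≈ 72.1, P* ≈ 21.8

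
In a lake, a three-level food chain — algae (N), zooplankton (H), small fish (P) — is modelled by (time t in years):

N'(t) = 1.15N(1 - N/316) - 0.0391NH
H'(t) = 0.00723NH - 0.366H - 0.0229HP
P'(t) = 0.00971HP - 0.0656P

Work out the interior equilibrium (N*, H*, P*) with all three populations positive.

N* ≈ 243, H* ≈ 6.76, P* ≈ 60.9

From dP/dt = 0: 0.00971H* = 0.0656, so H* = 6.76.
From dN/dt = 0: 1.15(1 - N*/316) = 0.0391·6.76, giving N* = 316·(1 - 0.23) = 243.
From dH/dt = 0: 0.00723·243 - 0.366 = 0.0229P*, so P* = 1.39/0.0229 = 60.9.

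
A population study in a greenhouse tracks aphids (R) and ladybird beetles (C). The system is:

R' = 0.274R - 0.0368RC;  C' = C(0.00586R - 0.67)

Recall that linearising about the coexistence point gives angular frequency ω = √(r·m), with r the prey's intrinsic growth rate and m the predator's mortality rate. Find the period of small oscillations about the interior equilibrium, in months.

Here r = 0.274 and m = 0.67, so r·m = 0.184.
ω = √0.184 = 0.428 per month, hence T = 2π/ω ≈ 14.7 months.

T ≈ 14.7 months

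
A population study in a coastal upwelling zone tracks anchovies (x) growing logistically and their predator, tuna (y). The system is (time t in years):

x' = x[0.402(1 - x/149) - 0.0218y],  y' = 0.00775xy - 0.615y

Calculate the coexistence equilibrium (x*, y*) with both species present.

x* ≈ 79.4, y* ≈ 8.62

From dy/dt = 0 with y > 0: 0.00775x* = 0.615, so x* = 79.4.
Substitute into dx/dt = 0: 0.402(1 - 79.4/149) = 0.0218y*.
The bracket is 0.467, giving y* = 0.188/0.0218 = 8.62.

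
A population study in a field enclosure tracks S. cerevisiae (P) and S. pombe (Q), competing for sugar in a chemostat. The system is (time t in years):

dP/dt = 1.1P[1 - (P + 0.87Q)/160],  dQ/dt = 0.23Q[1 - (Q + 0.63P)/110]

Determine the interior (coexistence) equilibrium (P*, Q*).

P* ≈ 142, Q* ≈ 20.4

Setting both brackets to zero gives the nullclines P + 0.87Q = 160 and 0.63P + Q = 110.
Substituting Q = 110 - 0.63P into the first: P(1 - 0.87·0.63) = 160 - 0.87·110.
So P* = 64.3/0.452 = 142, and then Q* = 110 - 0.63·142 = 20.4.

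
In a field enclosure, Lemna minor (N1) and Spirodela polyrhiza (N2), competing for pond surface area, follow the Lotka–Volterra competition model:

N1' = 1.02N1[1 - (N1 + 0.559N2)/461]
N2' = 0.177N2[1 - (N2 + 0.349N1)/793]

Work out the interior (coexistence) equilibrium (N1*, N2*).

Setting both brackets to zero gives the nullclines N1 + 0.559N2 = 461 and 0.349N1 + N2 = 793.
Substituting N2 = 793 - 0.349N1 into the first: N1(1 - 0.559·0.349) = 461 - 0.559·793.
So N1* = 17.7/0.805 = 22, and then N2* = 793 - 0.349·22 = 785.

N1* ≈ 22, N2* ≈ 785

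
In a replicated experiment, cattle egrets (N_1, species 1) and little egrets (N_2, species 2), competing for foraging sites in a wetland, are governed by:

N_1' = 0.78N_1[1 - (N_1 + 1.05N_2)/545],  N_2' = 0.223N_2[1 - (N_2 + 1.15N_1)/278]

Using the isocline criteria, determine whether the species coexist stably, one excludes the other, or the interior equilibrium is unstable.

Compare the nullcline intercepts: K1/α12 = 545/1.05 = 519 > K2 = 278; K2/α21 = 278/1.15 = 242 < K1 = 545.
Since the inequalities point opposite ways, species 1 can invade but species 2 cannot.

species 1 excludes species 2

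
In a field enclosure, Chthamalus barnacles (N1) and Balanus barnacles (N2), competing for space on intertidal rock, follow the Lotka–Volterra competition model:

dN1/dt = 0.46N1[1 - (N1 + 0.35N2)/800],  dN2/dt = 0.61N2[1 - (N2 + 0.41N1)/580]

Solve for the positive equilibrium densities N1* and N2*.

Setting both brackets to zero gives the nullclines N1 + 0.35N2 = 800 and 0.41N1 + N2 = 580.
Substituting N2 = 580 - 0.41N1 into the first: N1(1 - 0.35·0.41) = 800 - 0.35·580.
So N1* = 597/0.857 = 697, and then N2* = 580 - 0.41·697 = 294.

N1* ≈ 697, N2* ≈ 294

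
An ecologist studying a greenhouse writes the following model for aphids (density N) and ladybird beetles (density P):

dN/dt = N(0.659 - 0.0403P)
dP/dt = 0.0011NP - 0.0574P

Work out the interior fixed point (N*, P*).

Set dP/dt = 0 with P > 0: 0.0011N - 0.0574 = 0, so N* = 0.0574/0.0011 = 52.2.
Set dN/dt = 0 with N > 0: 0.659 - 0.0403P = 0, so P* = 0.659/0.0403 = 16.4.

N* ≈ 52.2, P* ≈ 16.4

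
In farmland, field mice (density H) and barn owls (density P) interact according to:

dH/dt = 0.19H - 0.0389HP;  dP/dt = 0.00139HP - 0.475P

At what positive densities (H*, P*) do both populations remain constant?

Set dP/dt = 0 with P > 0: 0.00139H - 0.475 = 0, so H* = 0.475/0.00139 = 342.
Set dH/dt = 0 with H > 0: 0.19 - 0.0389P = 0, so P* = 0.19/0.0389 = 4.88.

H* ≈ 342, P* ≈ 4.88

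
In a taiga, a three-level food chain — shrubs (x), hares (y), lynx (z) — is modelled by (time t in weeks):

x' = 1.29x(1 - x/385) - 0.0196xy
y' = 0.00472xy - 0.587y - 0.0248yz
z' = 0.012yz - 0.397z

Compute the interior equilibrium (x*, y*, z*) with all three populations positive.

x* ≈ 191, y* ≈ 33.1, z* ≈ 12.8

From dz/dt = 0: 0.012y* = 0.397, so y* = 33.1.
From dx/dt = 0: 1.29(1 - x*/385) = 0.0196·33.1, giving x* = 385·(1 - 0.503) = 191.
From dy/dt = 0: 0.00472·191 - 0.587 = 0.0248z*, so z* = 0.317/0.0248 = 12.8.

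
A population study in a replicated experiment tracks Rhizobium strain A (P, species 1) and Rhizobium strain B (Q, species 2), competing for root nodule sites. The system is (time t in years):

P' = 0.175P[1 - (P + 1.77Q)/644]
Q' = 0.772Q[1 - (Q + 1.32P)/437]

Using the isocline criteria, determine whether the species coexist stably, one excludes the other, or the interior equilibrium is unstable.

Compare the nullcline intercepts: K1/α12 = 644/1.77 = 364 < K2 = 437; K2/α21 = 437/1.32 = 331 < K1 = 644.
Since both are reversed, neither can invade when rare; the interior point is a saddle.

unstable coexistence (outcome depends on initial conditions)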